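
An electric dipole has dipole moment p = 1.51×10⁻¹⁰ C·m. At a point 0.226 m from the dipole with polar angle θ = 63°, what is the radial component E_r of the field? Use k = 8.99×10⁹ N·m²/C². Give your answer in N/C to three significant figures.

For a dipole, E_r = (2kp cosθ)/r³.
kp/r³ = (8.99×10⁹)(1.51×10⁻¹⁰)/(0.226)³ = 117.6 N/C.
E_r = 2·117.6·cos63° = 106.8 N/C.

E_r ≈ 107 N/C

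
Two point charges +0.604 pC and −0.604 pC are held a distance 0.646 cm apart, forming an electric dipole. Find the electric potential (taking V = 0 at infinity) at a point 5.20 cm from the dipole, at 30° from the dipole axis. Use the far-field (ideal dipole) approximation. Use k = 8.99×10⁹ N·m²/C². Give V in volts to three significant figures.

Dipole moment p = qd = (6.04×10⁻¹³ C)(0.00646 m) = 3.902×10⁻¹⁵ C·m.
The dipole potential is V = kp cosθ / r².
V = (8.99×10⁹)(3.902×10⁻¹⁵)·cos30° / (0.0520)² = 0.01123 V.

V ≈ 0.0112 V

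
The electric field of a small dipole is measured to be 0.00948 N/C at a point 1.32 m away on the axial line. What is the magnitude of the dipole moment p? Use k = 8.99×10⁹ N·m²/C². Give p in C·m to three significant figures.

On axis E = 2kp/r³, so p = Er³/(2k).
p = (0.00948)·(1.32)³ / (2·8.99×10⁹) = 1.213×10⁻¹² C·m.

p ≈ 1.21×10⁻¹² C·m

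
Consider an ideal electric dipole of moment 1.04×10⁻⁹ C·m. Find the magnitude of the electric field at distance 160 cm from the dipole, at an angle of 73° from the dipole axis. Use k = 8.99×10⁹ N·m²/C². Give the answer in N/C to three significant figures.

At angle θ the dipole field magnitude is E = (kp/r³)·√(1 + 3cos²θ).
kp/r³ = (8.99×10⁹)(1.04×10⁻⁹) / (1.60)³ = 2.283 N/C.
√(1 + 3cos²73°) = √(1 + 3·0.0855) = √1.2564 ≈ 1.1209.
E ≈ 2.283 × 1.121 = 2.559 N/C.

E ≈ 2.56 N/C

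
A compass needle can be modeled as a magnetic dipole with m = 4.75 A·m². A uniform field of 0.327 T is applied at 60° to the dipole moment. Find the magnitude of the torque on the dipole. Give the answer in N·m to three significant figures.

τ ≈ 1.35 N·m

Torque on a magnetic dipole: τ = mB sinθ.
τ = (4.75)(0.327)·sin60° = 1.345 N·m.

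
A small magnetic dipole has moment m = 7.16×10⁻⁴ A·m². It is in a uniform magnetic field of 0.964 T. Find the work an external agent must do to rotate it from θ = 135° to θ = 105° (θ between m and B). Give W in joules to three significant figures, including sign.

W ≈ -3.09×10⁻⁴ J

W_ext = ΔU = −mB cosθ₂ + mB cosθ₁ = mB(cosθ₁ − cosθ₂).
W = (7.16×10⁻⁴)(0.964)·(cos135° − cos105°) = (6.902×10⁻⁴)·(-0.4483) = -3.094×10⁻⁴ J.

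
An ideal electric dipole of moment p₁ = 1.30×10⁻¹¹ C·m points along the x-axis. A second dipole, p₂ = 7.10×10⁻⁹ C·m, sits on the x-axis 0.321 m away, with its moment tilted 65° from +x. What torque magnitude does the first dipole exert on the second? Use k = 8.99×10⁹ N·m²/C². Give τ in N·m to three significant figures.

The second dipole sits on the axis of the first, so the field there is axial: E₁ = 2kp₁/r³ along +x.
E₁ = 2(8.99×10⁹)(1.30×10⁻¹¹)/(0.321)³ = 7.067 N/C.
Torque on the second dipole: τ = p₂ E₁ sinθ.
τ = (7.10×10⁻⁹)(7.067)·sin65° = 4.547×10⁻⁸ N·m.

τ ≈ 4.55×10⁻⁸ N·m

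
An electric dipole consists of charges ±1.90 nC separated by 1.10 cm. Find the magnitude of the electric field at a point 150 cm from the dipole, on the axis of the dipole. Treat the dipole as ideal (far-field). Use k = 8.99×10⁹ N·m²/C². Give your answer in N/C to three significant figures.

Dipole moment p = qd = (1.90×10⁻⁹ C)(0.0110 m) = 2.09×10⁻¹¹ C·m.
On the dipole axis E = 2kp/r³.
E = 2·(8.99×10⁹)(2.09×10⁻¹¹) / (1.50)³ = 0.1113 N/C.

E ≈ 0.111 N/C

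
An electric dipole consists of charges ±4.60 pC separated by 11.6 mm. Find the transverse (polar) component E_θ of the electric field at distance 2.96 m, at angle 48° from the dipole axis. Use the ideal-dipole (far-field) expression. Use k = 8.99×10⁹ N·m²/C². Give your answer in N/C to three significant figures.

Dipole moment p = qd = (4.60×10⁻¹² C)(0.0116 m) = 5.336×10⁻¹⁴ C·m.
For a dipole, E_θ = (kp sinθ)/r³.
kp/r³ = (8.99×10⁹)(5.336×10⁻¹⁴)/(2.96)³ = 1.850×10⁻⁵ N/C.
E_θ = 1.850×10⁻⁵·sin48° = 1.375×10⁻⁵ N/C.

E_θ ≈ 1.37×10⁻⁵ N/C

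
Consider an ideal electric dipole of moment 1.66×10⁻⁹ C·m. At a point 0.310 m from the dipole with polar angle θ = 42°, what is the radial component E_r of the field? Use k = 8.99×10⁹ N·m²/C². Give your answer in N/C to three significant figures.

E_r ≈ 745 N/C

For a dipole, E_r = (2kp cosθ)/r³.
kp/r³ = (8.99×10⁹)(1.66×10⁻⁹)/(0.310)³ = 500.9 N/C.
E_r = 2·500.9·cos42° = 744.5 N/C.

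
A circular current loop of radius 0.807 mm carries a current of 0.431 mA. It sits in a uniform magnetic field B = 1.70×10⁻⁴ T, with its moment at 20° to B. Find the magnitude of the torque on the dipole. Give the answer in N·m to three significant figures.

τ ≈ 5.13×10⁻¹⁴ N·m

Magnetic moment m = IA = Iπa² = (4.31×10⁻⁴)·π·(8.07×10⁻⁴)² = 8.818×10⁻¹⁰ A·m².
Torque on a magnetic dipole: τ = mB sinθ.
τ = (8.818×10⁻¹⁰)(1.70×10⁻⁴)·sin20° = 5.127×10⁻¹⁴ N·m.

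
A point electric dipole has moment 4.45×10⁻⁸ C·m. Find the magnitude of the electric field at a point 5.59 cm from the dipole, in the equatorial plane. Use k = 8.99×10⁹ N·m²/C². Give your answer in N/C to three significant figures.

In the equatorial plane E = kp/r³.
E = (8.99×10⁹)(4.45×10⁻⁸) / (0.0559)³ = 2.290×10⁶ N/C.

E ≈ 2.29×10⁶ N/C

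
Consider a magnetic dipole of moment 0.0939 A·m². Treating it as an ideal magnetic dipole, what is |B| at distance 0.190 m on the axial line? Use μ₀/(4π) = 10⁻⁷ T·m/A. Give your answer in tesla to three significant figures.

B ≈ 2.74×10⁻⁶ T

On axis B = (μ₀/4π)·2m/r³.
B = 2·(10⁻⁷)·(0.0939) / (0.190)³ = 2.738×10⁻⁶ T.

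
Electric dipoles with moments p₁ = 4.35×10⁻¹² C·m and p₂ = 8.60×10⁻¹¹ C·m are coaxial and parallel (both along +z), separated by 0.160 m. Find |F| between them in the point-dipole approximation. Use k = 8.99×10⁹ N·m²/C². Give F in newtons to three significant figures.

F ≈ 3.08×10⁻⁸ N

On-axis field of dipole 1 at distance r: E = 2kp₁/r³. Force on dipole 2 is F = p₂·dE/dr (gradient along axis).
dE/dr = −6kp₁/r⁴, so |F| = 6kp₁p₂/r⁴ (attractive for aligned moments).
F = 6(8.99×10⁹)(4.35×10⁻¹²)(8.60×10⁻¹¹)/(0.160)⁴ = 3.079×10⁻⁸ N.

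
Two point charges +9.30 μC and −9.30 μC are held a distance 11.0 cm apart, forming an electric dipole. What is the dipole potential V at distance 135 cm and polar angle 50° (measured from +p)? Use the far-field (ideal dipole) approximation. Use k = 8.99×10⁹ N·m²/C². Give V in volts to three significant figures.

Dipole moment p = qd = (9.30×10⁻⁶ C)(0.110 m) = 1.023×10⁻⁶ C·m.
The dipole potential is V = kp cosθ / r².
V = (8.99×10⁹)(1.023×10⁻⁶)·cos50° / (1.35)² = 3244 V.

V ≈ 3240 V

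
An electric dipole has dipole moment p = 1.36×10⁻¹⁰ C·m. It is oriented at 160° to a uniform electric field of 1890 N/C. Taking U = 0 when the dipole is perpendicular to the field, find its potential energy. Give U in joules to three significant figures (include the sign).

U ≈ 2.42×10⁻⁷ J

U = −p·E = −pE cosθ.
U = −(1.36×10⁻¹⁰)(1890)·cos160° = 2.415×10⁻⁷ J.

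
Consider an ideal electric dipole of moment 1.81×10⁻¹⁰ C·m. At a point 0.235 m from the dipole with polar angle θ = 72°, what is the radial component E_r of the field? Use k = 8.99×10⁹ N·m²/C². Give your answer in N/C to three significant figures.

E_r ≈ 77.5 N/C

For a dipole, E_r = (2kp cosθ)/r³.
kp/r³ = (8.99×10⁹)(1.81×10⁻¹⁰)/(0.235)³ = 125.4 N/C.
E_r = 2·125.4·cos72° = 77.49 N/C.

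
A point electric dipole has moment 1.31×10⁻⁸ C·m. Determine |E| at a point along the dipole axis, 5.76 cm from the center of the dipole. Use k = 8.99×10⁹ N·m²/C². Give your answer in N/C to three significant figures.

E ≈ 1.23×10⁶ N/C

On the dipole axis E = 2kp/r³.
E = 2·(8.99×10⁹)(1.31×10⁻⁸) / (0.0576)³ = 1.233×10⁶ N/C.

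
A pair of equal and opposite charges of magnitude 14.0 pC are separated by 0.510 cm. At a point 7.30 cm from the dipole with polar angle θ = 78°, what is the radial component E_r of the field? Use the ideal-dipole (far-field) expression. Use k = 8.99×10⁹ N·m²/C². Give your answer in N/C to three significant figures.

E_r ≈ 0.686 N/C

Dipole moment p = qd = (1.40×10⁻¹¹ C)(0.00510 m) = 7.14×10⁻¹⁴ C·m.
For a dipole, E_r = (2kp cosθ)/r³.
kp/r³ = (8.99×10⁹)(7.14×10⁻¹⁴)/(0.0730)³ = 1.650 N/C.
E_r = 2·1.650·cos78° = 0.6861 N/C.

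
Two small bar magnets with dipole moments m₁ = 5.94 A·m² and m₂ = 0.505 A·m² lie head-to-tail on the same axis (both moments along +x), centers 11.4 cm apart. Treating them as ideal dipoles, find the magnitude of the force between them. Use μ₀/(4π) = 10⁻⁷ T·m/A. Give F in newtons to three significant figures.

On-axis B of dipole 1: B = (μ₀/4π)·2m₁/r³. Force on dipole 2: F = m₂·dB/dr.
dB/dr = −(μ₀/4π)·6m₁/r⁴, so |F| = (μ₀/4π)·6m₁m₂/r⁴.
F = 6(10⁻⁷)(5.94)(0.505)/(0.114)⁴ = 0.01066 N.

F ≈ 0.0107 N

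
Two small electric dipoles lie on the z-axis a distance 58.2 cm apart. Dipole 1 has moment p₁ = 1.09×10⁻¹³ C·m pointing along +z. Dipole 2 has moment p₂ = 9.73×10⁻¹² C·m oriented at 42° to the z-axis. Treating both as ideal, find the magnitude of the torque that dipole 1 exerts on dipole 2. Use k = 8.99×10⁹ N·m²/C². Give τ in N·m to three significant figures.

τ ≈ 6.47×10⁻¹⁴ N·m

The second dipole sits on the axis of the first, so the field there is axial: E₁ = 2kp₁/r³ along +z.
E₁ = 2(8.99×10⁹)(1.09×10⁻¹³)/(0.582)³ = 0.009941 N/C.
Torque on the second dipole: τ = p₂ E₁ sinθ.
τ = (9.73×10⁻¹²)(0.009941)·sin42° = 6.472×10⁻¹⁴ N·m.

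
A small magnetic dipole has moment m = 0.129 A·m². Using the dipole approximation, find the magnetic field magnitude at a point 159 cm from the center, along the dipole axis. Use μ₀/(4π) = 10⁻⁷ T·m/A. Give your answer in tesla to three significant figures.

B ≈ 6.42×10⁻⁹ T

On axis B = (μ₀/4π)·2m/r³.
B = 2·(10⁻⁷)·(0.129) / (1.59)³ = 6.418×10⁻⁹ T.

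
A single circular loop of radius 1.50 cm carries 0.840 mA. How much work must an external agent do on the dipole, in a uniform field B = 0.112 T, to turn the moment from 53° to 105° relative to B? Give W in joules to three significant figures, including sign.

Magnetic moment m = IA = Iπa² = (8.40×10⁻⁴)·π·(0.0150)² = 5.938×10⁻⁷ A·m².
W_ext = ΔU = −mB cosθ₂ + mB cosθ₁ = mB(cosθ₁ − cosθ₂).
W = (5.938×10⁻⁷)(0.112)·(cos53° − cos105°) = (6.651×10⁻⁸)·(+0.8606) = 5.724×10⁻⁸ J.

W ≈ 5.72×10⁻⁸ J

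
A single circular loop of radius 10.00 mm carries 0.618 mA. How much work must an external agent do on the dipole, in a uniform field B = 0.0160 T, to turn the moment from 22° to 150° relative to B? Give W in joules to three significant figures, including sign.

Magnetic moment m = IA = Iπa² = (6.18×10⁻⁴)·π·(0.0100)² = 1.942×10⁻⁷ A·m².
W_ext = ΔU = −mB cosθ₂ + mB cosθ₁ = mB(cosθ₁ − cosθ₂).
W = (1.942×10⁻⁷)(0.0160)·(cos22° − cos150°) = (3.107×10⁻⁹)·(+1.7932) = 5.572×10⁻⁹ J.

W ≈ 5.57×10⁻⁹ J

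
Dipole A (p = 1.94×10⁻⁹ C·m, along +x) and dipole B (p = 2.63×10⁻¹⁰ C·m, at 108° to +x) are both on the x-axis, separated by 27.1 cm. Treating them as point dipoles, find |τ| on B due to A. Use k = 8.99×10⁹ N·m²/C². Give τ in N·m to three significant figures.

τ ≈ 4.38×10⁻⁷ N·m

The second dipole sits on the axis of the first, so the field there is axial: E₁ = 2kp₁/r³ along +x.
E₁ = 2(8.99×10⁹)(1.94×10⁻⁹)/(0.271)³ = 1753 N/C.
Torque on the second dipole: τ = p₂ E₁ sinθ.
τ = (2.63×10⁻¹⁰)(1753)·sin108° = 4.384×10⁻⁷ N·m.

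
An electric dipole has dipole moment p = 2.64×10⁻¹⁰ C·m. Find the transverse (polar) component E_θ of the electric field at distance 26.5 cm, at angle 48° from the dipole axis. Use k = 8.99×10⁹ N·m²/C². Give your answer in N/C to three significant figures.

For a dipole, E_θ = (kp sinθ)/r³.
kp/r³ = (8.99×10⁹)(2.64×10⁻¹⁰)/(0.265)³ = 127.5 N/C.
E_θ = 127.5·sin48° = 94.78 N/C.

E_θ ≈ 94.8 N/C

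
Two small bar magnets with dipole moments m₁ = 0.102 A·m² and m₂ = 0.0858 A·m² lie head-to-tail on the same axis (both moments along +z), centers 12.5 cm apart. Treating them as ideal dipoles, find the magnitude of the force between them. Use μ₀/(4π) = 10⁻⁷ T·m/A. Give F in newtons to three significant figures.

On-axis B of dipole 1: B = (μ₀/4π)·2m₁/r³. Force on dipole 2: F = m₂·dB/dr.
dB/dr = −(μ₀/4π)·6m₁/r⁴, so |F| = (μ₀/4π)·6m₁m₂/r⁴.
F = 6(10⁻⁷)(0.102)(0.0858)/(0.125)⁴ = 2.151×10⁻⁵ N.

F ≈ 2.15×10⁻⁵ N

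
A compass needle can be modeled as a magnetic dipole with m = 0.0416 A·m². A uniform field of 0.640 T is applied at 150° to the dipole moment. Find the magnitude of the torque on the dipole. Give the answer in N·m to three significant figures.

Torque on a magnetic dipole: τ = mB sinθ.
τ = (0.0416)(0.640)·sin150° = 0.01331 N·m.

τ ≈ 0.0133 N·m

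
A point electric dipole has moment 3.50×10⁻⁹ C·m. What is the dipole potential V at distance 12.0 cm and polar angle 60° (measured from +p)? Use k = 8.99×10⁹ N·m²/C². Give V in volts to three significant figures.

V ≈ 1090 V

The dipole potential is V = kp cosθ / r².
V = (8.99×10⁹)(3.50×10⁻⁹)·cos60° / (0.120)² = 1093 V.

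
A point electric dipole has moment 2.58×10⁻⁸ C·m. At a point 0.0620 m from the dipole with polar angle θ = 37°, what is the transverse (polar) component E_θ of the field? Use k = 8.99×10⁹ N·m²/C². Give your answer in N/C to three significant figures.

For a dipole, E_θ = (kp sinθ)/r³.
kp/r³ = (8.99×10⁹)(2.58×10⁻⁸)/(0.0620)³ = 9.732×10⁵ N/C.
E_θ = 9.732×10⁵·sin37° = 5.857×10⁵ N/C.

E_θ ≈ 5.86×10⁵ N/C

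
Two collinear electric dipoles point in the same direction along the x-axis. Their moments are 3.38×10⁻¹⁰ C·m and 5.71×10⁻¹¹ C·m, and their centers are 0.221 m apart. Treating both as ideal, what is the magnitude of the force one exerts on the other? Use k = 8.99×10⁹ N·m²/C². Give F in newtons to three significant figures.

F ≈ 4.36×10⁻⁷ N

On-axis field of dipole 1 at distance r: E = 2kp₁/r³. Force on dipole 2 is F = p₂·dE/dr (gradient along axis).
dE/dr = −6kp₁/r⁴, so |F| = 6kp₁p₂/r⁴ (attractive for aligned moments).
F = 6(8.99×10⁹)(3.38×10⁻¹⁰)(5.71×10⁻¹¹)/(0.221)⁴ = 4.364×10⁻⁷ N.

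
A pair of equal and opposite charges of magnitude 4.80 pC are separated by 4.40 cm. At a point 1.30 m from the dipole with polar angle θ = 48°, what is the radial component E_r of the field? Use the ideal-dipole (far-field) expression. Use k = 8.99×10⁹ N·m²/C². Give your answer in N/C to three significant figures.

Dipole moment p = qd = (4.80×10⁻¹² C)(0.0440 m) = 2.112×10⁻¹³ C·m.
For a dipole, E_r = (2kp cosθ)/r³.
kp/r³ = (8.99×10⁹)(2.112×10⁻¹³)/(1.30)³ = 8.642×10⁻⁴ N/C.
E_r = 2·8.642×10⁻⁴·cos48° = 0.001157 N/C.

E_r ≈ 0.00116 N/C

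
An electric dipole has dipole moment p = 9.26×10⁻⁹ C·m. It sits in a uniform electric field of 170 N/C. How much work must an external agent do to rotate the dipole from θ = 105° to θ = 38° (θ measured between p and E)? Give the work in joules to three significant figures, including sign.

W ≈ -1.65×10⁻⁶ J

W_ext = ΔU = U(θ₂) − U(θ₁) = −pE cosθ₂ − (−pE cosθ₁) = pE(cosθ₁ − cosθ₂).
W = (9.26×10⁻⁹)(170)·(cos105° − cos38°) = (1.574×10⁻⁶)·(-1.0468) = -1.648×10⁻⁶ J.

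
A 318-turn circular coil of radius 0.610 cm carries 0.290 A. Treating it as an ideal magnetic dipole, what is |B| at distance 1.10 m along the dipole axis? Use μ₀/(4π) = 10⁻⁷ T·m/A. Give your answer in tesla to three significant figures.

m = NIA = NIπa² = 318·(0.290)·π·(0.00610)² = 0.01078 A·m².
On axis B = (μ₀/4π)·2m/r³.
B = 2·(10⁻⁷)·(0.01078) / (1.10)³ = 1.620×10⁻⁹ T.

B ≈ 1.62×10⁻⁹ T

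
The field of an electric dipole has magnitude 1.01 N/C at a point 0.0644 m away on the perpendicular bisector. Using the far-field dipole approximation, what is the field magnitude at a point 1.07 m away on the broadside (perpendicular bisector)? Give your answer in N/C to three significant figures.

Dipole fields scale as 1/r³ in the far field; the geometry is the same at both points.
E₂ = E₁ · (r₁/r₂)³ = 1.01 · (0.0644/1.07)³.
(r₁/r₂)³ = (0.06019)³ = 0.000218.
E₂ ≈ 2.202×10⁻⁴ N/C.

E ≈ 2.20×10⁻⁴ N/C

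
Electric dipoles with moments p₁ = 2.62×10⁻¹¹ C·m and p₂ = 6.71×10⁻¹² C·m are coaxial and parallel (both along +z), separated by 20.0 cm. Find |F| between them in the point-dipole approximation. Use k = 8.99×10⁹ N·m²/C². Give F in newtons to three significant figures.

On-axis field of dipole 1 at distance r: E = 2kp₁/r³. Force on dipole 2 is F = p₂·dE/dr (gradient along axis).
dE/dr = −6kp₁/r⁴, so |F| = 6kp₁p₂/r⁴ (attractive for aligned moments).
F = 6(8.99×10⁹)(2.62×10⁻¹¹)(6.71×10⁻¹²)/(0.200)⁴ = 5.927×10⁻⁹ N.

F ≈ 5.93×10⁻⁹ N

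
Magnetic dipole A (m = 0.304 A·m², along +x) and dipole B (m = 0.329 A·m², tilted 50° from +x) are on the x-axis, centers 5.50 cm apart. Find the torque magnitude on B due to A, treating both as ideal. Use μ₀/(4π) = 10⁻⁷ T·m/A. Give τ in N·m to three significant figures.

τ ≈ 9.21×10⁻⁵ N·m

Dipole B is on the axis of dipole A, so B₁ there is axial: B₁ = (μ₀/4π)·2m₁/r³ along +x.
B₁ = 2(10⁻⁷)(0.304)/(0.0550)³ = 3.654×10⁻⁴ T.
τ = m₂ B₁ sinθ.
τ = (0.329)(3.654×10⁻⁴)·sin50° = 9.210×10⁻⁵ N·m.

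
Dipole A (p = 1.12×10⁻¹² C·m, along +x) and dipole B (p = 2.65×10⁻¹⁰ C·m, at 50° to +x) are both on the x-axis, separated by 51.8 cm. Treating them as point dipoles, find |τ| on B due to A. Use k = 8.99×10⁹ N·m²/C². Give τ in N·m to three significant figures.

The second dipole sits on the axis of the first, so the field there is axial: E₁ = 2kp₁/r³ along +x.
E₁ = 2(8.99×10⁹)(1.12×10⁻¹²)/(0.518)³ = 0.1449 N/C.
Torque on the second dipole: τ = p₂ E₁ sinθ.
τ = (2.65×10⁻¹⁰)(0.1449)·sin50° = 2.941×10⁻¹¹ N·m.

τ ≈ 2.94×10⁻¹¹ N·m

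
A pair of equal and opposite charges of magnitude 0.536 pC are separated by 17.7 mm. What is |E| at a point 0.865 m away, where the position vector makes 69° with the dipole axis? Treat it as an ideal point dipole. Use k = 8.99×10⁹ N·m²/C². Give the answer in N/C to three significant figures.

E ≈ 1.55×10⁻⁴ N/C

Dipole moment p = qd = (5.36×10⁻¹³ C)(0.0177 m) = 9.487×10⁻¹⁵ C·m.
At angle θ the dipole field magnitude is E = (kp/r³)·√(1 + 3cos²θ).
kp/r³ = (8.99×10⁹)(9.487×10⁻¹⁵) / (0.865)³ = 1.318×10⁻⁴ N/C.
√(1 + 3cos²69°) = √(1 + 3·0.1284) = √1.3853 ≈ 1.1770.
E ≈ 1.318×10⁻⁴ × 1.177 = 1.551×10⁻⁴ N/C.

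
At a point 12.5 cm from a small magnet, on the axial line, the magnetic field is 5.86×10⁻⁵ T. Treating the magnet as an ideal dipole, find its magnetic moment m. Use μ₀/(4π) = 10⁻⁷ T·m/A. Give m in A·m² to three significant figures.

On axis B = (μ₀/4π)·2m/r³, so m = Br³·4π/(μ₀·2).
m = (5.86×10⁻⁵)·(0.125)³ / (2·10⁻⁷) = 0.5723 A·m².

m ≈ 0.572 A·m²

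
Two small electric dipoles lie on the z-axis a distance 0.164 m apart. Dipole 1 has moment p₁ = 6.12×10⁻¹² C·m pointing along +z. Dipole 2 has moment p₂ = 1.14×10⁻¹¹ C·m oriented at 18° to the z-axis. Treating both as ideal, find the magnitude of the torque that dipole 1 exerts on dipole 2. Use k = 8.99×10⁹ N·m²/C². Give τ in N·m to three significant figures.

The second dipole sits on the axis of the first, so the field there is axial: E₁ = 2kp₁/r³ along +z.
E₁ = 2(8.99×10⁹)(6.12×10⁻¹²)/(0.164)³ = 24.95 N/C.
Torque on the second dipole: τ = p₂ E₁ sinθ.
τ = (1.14×10⁻¹¹)(24.95)·sin18° = 8.788×10⁻¹¹ N·m.

τ ≈ 8.79×10⁻¹¹ N·m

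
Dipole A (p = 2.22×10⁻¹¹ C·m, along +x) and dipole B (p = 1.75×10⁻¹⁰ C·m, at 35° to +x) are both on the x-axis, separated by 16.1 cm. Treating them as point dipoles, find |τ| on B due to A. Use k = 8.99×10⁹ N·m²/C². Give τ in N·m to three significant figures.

τ ≈ 9.60×10⁻⁹ N·m

The second dipole sits on the axis of the first, so the field there is axial: E₁ = 2kp₁/r³ along +x.
E₁ = 2(8.99×10⁹)(2.22×10⁻¹¹)/(0.161)³ = 95.65 N/C.
Torque on the second dipole: τ = p₂ E₁ sinθ.
τ = (1.75×10⁻¹⁰)(95.65)·sin35° = 9.601×10⁻⁹ N·m.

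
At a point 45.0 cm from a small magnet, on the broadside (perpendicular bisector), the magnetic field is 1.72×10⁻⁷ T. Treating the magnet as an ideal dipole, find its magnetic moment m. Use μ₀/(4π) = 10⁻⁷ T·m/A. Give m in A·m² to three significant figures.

m ≈ 0.157 A·m²

In the equatorial plane B = (μ₀/4π)·m/r³, so m = Br³·4π/(μ₀).
m = (1.72×10⁻⁷)·(0.450)³ / (10⁻⁷) = 0.1567 A·m².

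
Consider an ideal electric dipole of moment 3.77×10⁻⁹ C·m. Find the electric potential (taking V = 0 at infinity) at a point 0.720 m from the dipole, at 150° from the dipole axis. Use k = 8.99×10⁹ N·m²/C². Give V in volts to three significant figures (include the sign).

V ≈ -56.6 V

The dipole potential is V = kp cosθ / r².
V = (8.99×10⁹)(3.77×10⁻⁹)·cos150° / (0.720)² = -56.62 V.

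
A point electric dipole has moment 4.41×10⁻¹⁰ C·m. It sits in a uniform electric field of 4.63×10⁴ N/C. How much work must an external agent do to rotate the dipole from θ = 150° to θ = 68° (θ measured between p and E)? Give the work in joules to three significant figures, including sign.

W ≈ -2.53×10⁻⁵ J

W_ext = ΔU = U(θ₂) − U(θ₁) = −pE cosθ₂ − (−pE cosθ₁) = pE(cosθ₁ − cosθ₂).
W = (4.41×10⁻¹⁰)(4.63×10⁴)·(cos150° − cos68°) = (2.042×10⁻⁵)·(-1.2406) = -2.533×10⁻⁵ J.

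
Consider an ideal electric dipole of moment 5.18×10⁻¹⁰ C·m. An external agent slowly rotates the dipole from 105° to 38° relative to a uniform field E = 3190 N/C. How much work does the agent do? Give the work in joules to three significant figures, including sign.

W ≈ -1.73×10⁻⁶ J

W_ext = ΔU = U(θ₂) − U(θ₁) = −pE cosθ₂ − (−pE cosθ₁) = pE(cosθ₁ − cosθ₂).
W = (5.18×10⁻¹⁰)(3190)·(cos105° − cos38°) = (1.652×10⁻⁶)·(-1.0468) = -1.730×10⁻⁶ J.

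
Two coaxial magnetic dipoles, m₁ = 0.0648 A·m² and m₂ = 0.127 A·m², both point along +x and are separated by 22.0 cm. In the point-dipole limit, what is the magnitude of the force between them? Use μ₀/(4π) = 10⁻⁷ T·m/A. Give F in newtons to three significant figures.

F ≈ 2.11×10⁻⁶ N

On-axis B of dipole 1: B = (μ₀/4π)·2m₁/r³. Force on dipole 2: F = m₂·dB/dr.
dB/dr = −(μ₀/4π)·6m₁/r⁴, so |F| = (μ₀/4π)·6m₁m₂/r⁴.
F = 6(10⁻⁷)(0.0648)(0.127)/(0.220)⁴ = 2.108×10⁻⁶ N.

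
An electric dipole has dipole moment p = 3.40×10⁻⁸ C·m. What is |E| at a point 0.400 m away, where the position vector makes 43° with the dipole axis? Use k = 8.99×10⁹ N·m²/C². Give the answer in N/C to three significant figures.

At angle θ the dipole field magnitude is E = (kp/r³)·√(1 + 3cos²θ).
kp/r³ = (8.99×10⁹)(3.40×10⁻⁸) / (0.400)³ = 4776 N/C.
√(1 + 3cos²43°) = √(1 + 3·0.5349) = √2.6046 ≈ 1.6139.
E ≈ 4776 × 1.614 = 7708 N/C.

E ≈ 7710 N/C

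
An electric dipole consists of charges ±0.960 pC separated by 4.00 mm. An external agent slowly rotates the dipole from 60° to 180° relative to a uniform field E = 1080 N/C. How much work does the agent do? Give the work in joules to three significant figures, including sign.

Dipole moment p = qd = (9.60×10⁻¹³ C)(0.00400 m) = 3.84×10⁻¹⁵ C·m.
W_ext = ΔU = U(θ₂) − U(θ₁) = −pE cosθ₂ − (−pE cosθ₁) = pE(cosθ₁ − cosθ₂).
W = (3.84×10⁻¹⁵)(1080)·(cos60° − cos180°) = (4.147×10⁻¹²)·(+1.5000) = 6.221×10⁻¹² J.

W ≈ 6.22×10⁻¹² J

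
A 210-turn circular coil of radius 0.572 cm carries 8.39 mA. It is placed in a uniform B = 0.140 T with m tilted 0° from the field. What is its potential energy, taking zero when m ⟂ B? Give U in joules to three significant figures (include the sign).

U ≈ -2.54×10⁻⁵ J

m = NIA = NIπa² = 210·(0.00839)·π·(0.00572)² = 1.811×10⁻⁴ A·m².
U = −m·B = −mB cosθ.
U = −(1.811×10⁻⁴)(0.140)·cos0° = -2.535×10⁻⁵ J.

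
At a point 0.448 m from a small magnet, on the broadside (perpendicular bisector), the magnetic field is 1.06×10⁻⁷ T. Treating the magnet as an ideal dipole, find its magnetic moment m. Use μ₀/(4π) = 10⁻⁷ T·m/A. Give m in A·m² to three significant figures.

In the equatorial plane B = (μ₀/4π)·m/r³, so m = Br³·4π/(μ₀).
m = (1.06×10⁻⁷)·(0.448)³ / (10⁻⁷) = 0.09531 A·m².

m ≈ 0.0953 A·m²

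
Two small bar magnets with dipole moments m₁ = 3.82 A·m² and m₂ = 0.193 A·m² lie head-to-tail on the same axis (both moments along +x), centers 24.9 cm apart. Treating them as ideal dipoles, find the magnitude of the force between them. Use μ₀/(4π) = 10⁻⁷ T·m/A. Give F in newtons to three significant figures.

F ≈ 1.15×10⁻⁴ N

On-axis B of dipole 1: B = (μ₀/4π)·2m₁/r³. Force on dipole 2: F = m₂·dB/dr.
dB/dr = −(μ₀/4π)·6m₁/r⁴, so |F| = (μ₀/4π)·6m₁m₂/r⁴.
F = 6(10⁻⁷)(3.82)(0.193)/(0.249)⁴ = 1.151×10⁻⁴ N.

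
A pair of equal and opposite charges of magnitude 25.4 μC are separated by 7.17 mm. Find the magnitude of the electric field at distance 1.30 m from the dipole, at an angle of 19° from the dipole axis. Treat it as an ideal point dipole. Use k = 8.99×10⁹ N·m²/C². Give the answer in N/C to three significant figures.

E ≈ 1430 N/C

Dipole moment p = qd = (2.54×10⁻⁵ C)(0.00717 m) = 1.821×10⁻⁷ C·m.
At angle θ the dipole field magnitude is E = (kp/r³)·√(1 + 3cos²θ).
kp/r³ = (8.99×10⁹)(1.821×10⁻⁷) / (1.30)³ = 745.1 N/C.
√(1 + 3cos²19°) = √(1 + 3·0.8940) = √3.6820 ≈ 1.9189.
E ≈ 745.1 × 1.919 = 1430 N/C.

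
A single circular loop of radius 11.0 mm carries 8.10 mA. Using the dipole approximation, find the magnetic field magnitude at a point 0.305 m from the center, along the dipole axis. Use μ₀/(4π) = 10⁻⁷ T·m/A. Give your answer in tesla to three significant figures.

Magnetic moment m = IA = Iπa² = (0.00810)·π·(0.0110)² = 3.079×10⁻⁶ A·m².
On axis B = (μ₀/4π)·2m/r³.
B = 2·(10⁻⁷)·(3.079×10⁻⁶) / (0.305)³ = 2.170×10⁻¹¹ T.

B ≈ 2.17×10⁻¹¹ T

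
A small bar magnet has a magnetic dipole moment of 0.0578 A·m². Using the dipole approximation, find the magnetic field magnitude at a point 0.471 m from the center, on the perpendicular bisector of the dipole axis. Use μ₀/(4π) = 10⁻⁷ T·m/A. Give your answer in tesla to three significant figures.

In the equatorial plane B = (μ₀/4π)·m/r³ (half the axial value).
B = (10⁻⁷)·(0.0578) / (0.471)³ = 5.532×10⁻⁸ T.

B ≈ 5.53×10⁻⁸ T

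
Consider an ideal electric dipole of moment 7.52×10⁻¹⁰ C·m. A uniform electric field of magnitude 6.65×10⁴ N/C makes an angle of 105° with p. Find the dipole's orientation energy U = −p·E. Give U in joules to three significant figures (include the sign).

U = −p·E = −pE cosθ.
U = −(7.52×10⁻¹⁰)(6.65×10⁴)·cos105° = 1.294×10⁻⁵ J.

U ≈ 1.29×10⁻⁵ J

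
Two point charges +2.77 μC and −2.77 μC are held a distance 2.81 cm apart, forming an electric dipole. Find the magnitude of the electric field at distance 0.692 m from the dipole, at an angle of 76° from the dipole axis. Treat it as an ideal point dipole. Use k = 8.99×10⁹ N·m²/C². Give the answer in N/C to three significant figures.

E ≈ 2290 N/C

Dipole moment p = qd = (2.77×10⁻⁶ C)(0.0281 m) = 7.784×10⁻⁸ C·m.
At angle θ the dipole field magnitude is E = (kp/r³)·√(1 + 3cos²θ).
kp/r³ = (8.99×10⁹)(7.784×10⁻⁸) / (0.692)³ = 2112 N/C.
√(1 + 3cos²76°) = √(1 + 3·0.0585) = √1.1756 ≈ 1.0842.
E ≈ 2112 × 1.084 = 2290 N/C.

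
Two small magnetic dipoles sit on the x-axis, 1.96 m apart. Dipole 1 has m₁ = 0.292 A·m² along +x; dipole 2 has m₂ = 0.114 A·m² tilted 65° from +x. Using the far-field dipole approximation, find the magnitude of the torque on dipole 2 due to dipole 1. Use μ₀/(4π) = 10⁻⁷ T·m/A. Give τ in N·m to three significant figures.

Dipole B is on the axis of dipole A, so B₁ there is axial: B₁ = (μ₀/4π)·2m₁/r³ along +x.
B₁ = 2(10⁻⁷)(0.292)/(1.96)³ = 7.756×10⁻⁹ T.
τ = m₂ B₁ sinθ.
τ = (0.114)(7.756×10⁻⁹)·sin65° = 8.014×10⁻¹⁰ N·m.

τ ≈ 8.01×10⁻¹⁰ N·m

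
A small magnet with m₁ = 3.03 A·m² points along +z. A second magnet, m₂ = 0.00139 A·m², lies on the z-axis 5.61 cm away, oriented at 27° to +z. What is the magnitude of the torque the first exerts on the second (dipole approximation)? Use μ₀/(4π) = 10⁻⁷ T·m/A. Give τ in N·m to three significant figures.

Dipole B is on the axis of dipole A, so B₁ there is axial: B₁ = (μ₀/4π)·2m₁/r³ along +z.
B₁ = 2(10⁻⁷)(3.03)/(0.0561)³ = 0.003432 T.
τ = m₂ B₁ sinθ.
τ = (0.00139)(0.003432)·sin27° = 2.166×10⁻⁶ N·m.

τ ≈ 2.17×10⁻⁶ N·m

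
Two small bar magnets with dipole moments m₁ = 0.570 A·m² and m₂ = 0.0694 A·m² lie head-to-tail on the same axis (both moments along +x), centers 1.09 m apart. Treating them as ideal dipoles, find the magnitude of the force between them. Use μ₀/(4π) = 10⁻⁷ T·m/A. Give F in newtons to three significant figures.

F ≈ 1.68×10⁻⁸ N

On-axis B of dipole 1: B = (μ₀/4π)·2m₁/r³. Force on dipole 2: F = m₂·dB/dr.
dB/dr = −(μ₀/4π)·6m₁/r⁴, so |F| = (μ₀/4π)·6m₁m₂/r⁴.
F = 6(10⁻⁷)(0.570)(0.0694)/(1.09)⁴ = 1.681×10⁻⁸ N.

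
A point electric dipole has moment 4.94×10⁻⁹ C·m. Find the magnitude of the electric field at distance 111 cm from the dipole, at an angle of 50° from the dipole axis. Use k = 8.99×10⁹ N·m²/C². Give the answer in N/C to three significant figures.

At angle θ the dipole field magnitude is E = (kp/r³)·√(1 + 3cos²θ).
kp/r³ = (8.99×10⁹)(4.94×10⁻⁹) / (1.11)³ = 32.47 N/C.
√(1 + 3cos²50°) = √(1 + 3·0.4132) = √2.2395 ≈ 1.4965.
E ≈ 32.47 × 1.497 = 48.60 N/C.

E ≈ 48.6 N/C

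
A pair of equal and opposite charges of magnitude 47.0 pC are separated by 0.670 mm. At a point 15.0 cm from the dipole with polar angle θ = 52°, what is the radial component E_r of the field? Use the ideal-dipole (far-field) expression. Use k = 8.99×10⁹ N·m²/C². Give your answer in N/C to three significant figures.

Dipole moment p = qd = (4.70×10⁻¹¹ C)(6.70×10⁻⁴ m) = 3.149×10⁻¹⁴ C·m.
For a dipole, E_r = (2kp cosθ)/r³.
kp/r³ = (8.99×10⁹)(3.149×10⁻¹⁴)/(0.150)³ = 0.08388 N/C.
E_r = 2·0.08388·cos52° = 0.1033 N/C.

E_r ≈ 0.103 N/C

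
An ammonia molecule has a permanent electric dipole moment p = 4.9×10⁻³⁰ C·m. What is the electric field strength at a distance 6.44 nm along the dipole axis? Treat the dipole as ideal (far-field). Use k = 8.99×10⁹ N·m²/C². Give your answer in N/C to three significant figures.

E ≈ 3.30×10⁵ N/C

On the dipole axis E = 2kp/r³.
E = 2·(8.99×10⁹)(4.90×10⁻³⁰) / (6.44×10⁻⁹)³ = 3.299×10⁵ N/C.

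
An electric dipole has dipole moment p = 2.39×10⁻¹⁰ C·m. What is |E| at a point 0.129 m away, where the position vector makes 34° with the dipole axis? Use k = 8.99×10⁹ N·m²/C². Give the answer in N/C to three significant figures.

At angle θ the dipole field magnitude is E = (kp/r³)·√(1 + 3cos²θ).
kp/r³ = (8.99×10⁹)(2.39×10⁻¹⁰) / (0.129)³ = 1001 N/C.
√(1 + 3cos²34°) = √(1 + 3·0.6873) = √3.0619 ≈ 1.7498.
E ≈ 1001 × 1.750 = 1751 N/C.

E ≈ 1750 N/C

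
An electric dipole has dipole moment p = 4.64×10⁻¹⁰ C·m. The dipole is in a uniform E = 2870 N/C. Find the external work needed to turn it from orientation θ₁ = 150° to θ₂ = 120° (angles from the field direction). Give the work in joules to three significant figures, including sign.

W_ext = ΔU = U(θ₂) − U(θ₁) = −pE cosθ₂ − (−pE cosθ₁) = pE(cosθ₁ − cosθ₂).
W = (4.64×10⁻¹⁰)(2870)·(cos150° − cos120°) = (1.332×10⁻⁶)·(-0.3660) = -4.874×10⁻⁷ J.

W ≈ -4.87×10⁻⁷ J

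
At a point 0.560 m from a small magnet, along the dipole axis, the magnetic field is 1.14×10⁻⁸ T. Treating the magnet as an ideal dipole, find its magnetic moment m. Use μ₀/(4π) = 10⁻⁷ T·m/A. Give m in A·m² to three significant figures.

m ≈ 0.0100 A·m²

On axis B = (μ₀/4π)·2m/r³, so m = Br³·4π/(μ₀·2).
m = (1.14×10⁻⁸)·(0.560)³ / (2·10⁻⁷) = 0.01001 A·m².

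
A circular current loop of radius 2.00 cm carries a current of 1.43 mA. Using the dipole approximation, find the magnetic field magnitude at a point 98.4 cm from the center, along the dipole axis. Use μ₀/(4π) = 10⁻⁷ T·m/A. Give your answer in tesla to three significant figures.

Magnetic moment m = IA = Iπa² = (0.00143)·π·(0.0200)² = 1.797×10⁻⁶ A·m².
On axis B = (μ₀/4π)·2m/r³.
B = 2·(10⁻⁷)·(1.797×10⁻⁶) / (0.984)³ = 3.772×10⁻¹³ T.

B ≈ 3.77×10⁻¹³ T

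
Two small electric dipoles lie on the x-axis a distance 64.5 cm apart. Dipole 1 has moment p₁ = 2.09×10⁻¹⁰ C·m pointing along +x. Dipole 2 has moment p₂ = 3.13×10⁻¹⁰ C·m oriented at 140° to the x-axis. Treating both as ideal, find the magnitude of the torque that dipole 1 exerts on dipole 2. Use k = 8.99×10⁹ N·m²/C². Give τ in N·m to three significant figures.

τ ≈ 2.82×10⁻⁹ N·m

The second dipole sits on the axis of the first, so the field there is axial: E₁ = 2kp₁/r³ along +x.
E₁ = 2(8.99×10⁹)(2.09×10⁻¹⁰)/(0.645)³ = 14.00 N/C.
Torque on the second dipole: τ = p₂ E₁ sinθ.
τ = (3.13×10⁻¹⁰)(14.00)·sin140° = 2.818×10⁻⁹ N·m.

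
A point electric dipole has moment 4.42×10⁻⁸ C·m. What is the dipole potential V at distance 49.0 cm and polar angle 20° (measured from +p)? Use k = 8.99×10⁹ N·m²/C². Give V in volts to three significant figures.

V ≈ 1560 V

The dipole potential is V = kp cosθ / r².
V = (8.99×10⁹)(4.42×10⁻⁸)·cos20° / (0.490)² = 1555 V.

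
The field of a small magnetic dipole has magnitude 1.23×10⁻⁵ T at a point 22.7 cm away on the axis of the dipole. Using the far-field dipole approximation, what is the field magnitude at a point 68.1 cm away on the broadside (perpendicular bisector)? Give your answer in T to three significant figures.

Dipole fields scale as 1/r³ in the far field.
The axial field is twice the equatorial field at the same r, so the geometry factor is 1/2.
B₂ = B₁ · (1/2) · (r₁/r₂)³ = 1.23×10⁻⁵ · 0.5 · (22.7/68.1)³.
(r₁/r₂)³ = (0.3333)³ = 0.03704.
B₂ ≈ 2.278×10⁻⁷ T.

B ≈ 2.28×10⁻⁷ T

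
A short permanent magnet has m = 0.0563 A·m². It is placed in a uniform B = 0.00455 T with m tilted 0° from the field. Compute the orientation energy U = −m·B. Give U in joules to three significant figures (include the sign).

U = −m·B = −mB cosθ.
U = −(0.0563)(0.00455)·cos0° = -2.562×10⁻⁴ J.

U ≈ -2.56×10⁻⁴ J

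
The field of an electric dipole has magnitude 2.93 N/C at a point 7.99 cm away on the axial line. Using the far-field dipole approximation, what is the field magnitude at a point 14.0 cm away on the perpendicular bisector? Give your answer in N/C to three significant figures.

Dipole fields scale as 1/r³ in the far field.
The axial field is twice the equatorial field at the same r, so the geometry factor is 1/2.
E₂ = E₁ · (1/2) · (r₁/r₂)³ = 2.93 · 0.5 · (7.99/14.0)³.
(r₁/r₂)³ = (0.5707)³ = 0.1859.
E₂ ≈ 0.2723 N/C.

E ≈ 0.272 N/C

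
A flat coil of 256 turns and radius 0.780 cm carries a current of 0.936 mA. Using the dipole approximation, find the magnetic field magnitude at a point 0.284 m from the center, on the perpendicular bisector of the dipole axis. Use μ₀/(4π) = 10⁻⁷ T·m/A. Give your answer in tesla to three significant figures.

m = NIA = NIπa² = 256·(9.36×10⁻⁴)·π·(0.00780)² = 4.58×10⁻⁵ A·m².
In the equatorial plane B = (μ₀/4π)·m/r³ (half the axial value).
B = (10⁻⁷)·(4.58×10⁻⁵) / (0.284)³ = 1.999×10⁻¹⁰ T.

B ≈ 2.00×10⁻¹⁰ T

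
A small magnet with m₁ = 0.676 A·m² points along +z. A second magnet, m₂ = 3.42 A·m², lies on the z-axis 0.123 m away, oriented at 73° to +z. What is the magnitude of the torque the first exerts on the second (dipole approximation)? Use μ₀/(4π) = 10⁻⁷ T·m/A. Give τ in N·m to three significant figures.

τ ≈ 2.38×10⁻⁴ N·m

Dipole B is on the axis of dipole A, so B₁ there is axial: B₁ = (μ₀/4π)·2m₁/r³ along +z.
B₁ = 2(10⁻⁷)(0.676)/(0.123)³ = 7.265×10⁻⁵ T.
τ = m₂ B₁ sinθ.
τ = (3.42)(7.265×10⁻⁵)·sin73° = 2.376×10⁻⁴ N·m.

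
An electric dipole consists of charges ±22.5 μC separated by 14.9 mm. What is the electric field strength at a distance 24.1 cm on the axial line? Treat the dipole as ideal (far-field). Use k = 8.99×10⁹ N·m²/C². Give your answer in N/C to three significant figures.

Dipole moment p = qd = (2.25×10⁻⁵ C)(0.0149 m) = 3.353×10⁻⁷ C·m.
On the dipole axis E = 2kp/r³.
E = 2·(8.99×10⁹)(3.353×10⁻⁷) / (0.241)³ = 4.307×10⁵ N/C.

E ≈ 4.31×10⁵ N/C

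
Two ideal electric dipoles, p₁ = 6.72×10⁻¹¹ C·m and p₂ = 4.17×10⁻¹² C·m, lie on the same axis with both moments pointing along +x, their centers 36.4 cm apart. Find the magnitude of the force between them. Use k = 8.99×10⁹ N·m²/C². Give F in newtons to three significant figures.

On-axis field of dipole 1 at distance r: E = 2kp₁/r³. Force on dipole 2 is F = p₂·dE/dr (gradient along axis).
dE/dr = −6kp₁/r⁴, so |F| = 6kp₁p₂/r⁴ (attractive for aligned moments).
F = 6(8.99×10⁹)(6.72×10⁻¹¹)(4.17×10⁻¹²)/(0.364)⁴ = 8.610×10⁻¹⁰ N.

F ≈ 8.61×10⁻¹⁰ N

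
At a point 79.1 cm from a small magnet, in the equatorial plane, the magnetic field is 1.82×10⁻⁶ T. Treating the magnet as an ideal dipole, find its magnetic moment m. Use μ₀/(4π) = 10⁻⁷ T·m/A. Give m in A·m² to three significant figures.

m ≈ 9.01 A·m²

In the equatorial plane B = (μ₀/4π)·m/r³, so m = Br³·4π/(μ₀).
m = (1.82×10⁻⁶)·(0.791)³ / (10⁻⁷) = 9.007 A·m².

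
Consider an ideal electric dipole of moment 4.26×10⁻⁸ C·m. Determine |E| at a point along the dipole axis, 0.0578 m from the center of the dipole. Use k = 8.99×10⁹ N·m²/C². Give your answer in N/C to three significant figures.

E ≈ 3.97×10⁶ N/C

On the dipole axis E = 2kp/r³.
E = 2·(8.99×10⁹)(4.26×10⁻⁸) / (0.0578)³ = 3.967×10⁶ N/C.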